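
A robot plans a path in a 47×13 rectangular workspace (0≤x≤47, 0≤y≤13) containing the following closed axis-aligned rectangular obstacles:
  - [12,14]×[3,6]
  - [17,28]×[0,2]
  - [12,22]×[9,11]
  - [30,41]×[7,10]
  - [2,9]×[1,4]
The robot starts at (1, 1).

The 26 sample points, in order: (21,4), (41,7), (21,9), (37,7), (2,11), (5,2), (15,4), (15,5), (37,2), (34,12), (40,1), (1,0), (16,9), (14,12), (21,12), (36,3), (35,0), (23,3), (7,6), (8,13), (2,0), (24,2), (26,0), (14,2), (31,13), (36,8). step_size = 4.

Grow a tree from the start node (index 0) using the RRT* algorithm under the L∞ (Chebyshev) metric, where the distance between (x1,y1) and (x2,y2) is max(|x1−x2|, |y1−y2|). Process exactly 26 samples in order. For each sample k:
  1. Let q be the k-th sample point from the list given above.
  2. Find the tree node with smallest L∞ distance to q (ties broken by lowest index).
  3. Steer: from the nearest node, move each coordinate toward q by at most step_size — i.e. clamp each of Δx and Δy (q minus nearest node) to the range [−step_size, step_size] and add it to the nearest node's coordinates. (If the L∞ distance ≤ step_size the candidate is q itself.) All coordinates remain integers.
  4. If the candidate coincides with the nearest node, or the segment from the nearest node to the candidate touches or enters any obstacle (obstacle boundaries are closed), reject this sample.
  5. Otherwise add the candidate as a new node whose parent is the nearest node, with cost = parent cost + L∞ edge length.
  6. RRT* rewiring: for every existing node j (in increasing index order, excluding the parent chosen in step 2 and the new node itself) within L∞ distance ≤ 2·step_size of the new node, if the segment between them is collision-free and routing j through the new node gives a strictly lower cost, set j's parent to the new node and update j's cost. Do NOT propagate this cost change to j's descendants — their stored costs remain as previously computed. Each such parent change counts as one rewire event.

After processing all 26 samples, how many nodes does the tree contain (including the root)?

1. q=(21,4) nearest=0 d=20 new=(5,4) → blocked by [2,9]×[1,4], reject
2. q=(41,7) nearest=0 d=40 new=(5,5) → blocked by [2,9]×[1,4], reject
3. q=(21,9) nearest=0 d=20 new=(5,5) → blocked by [2,9]×[1,4], reject
4. q=(37,7) nearest=0 d=36 new=(5,5) → blocked by [2,9]×[1,4], reject
5. q=(2,11) nearest=0 d=10 new=(2,5) → add node 1 parent=0 cost=4
6. q=(5,2) nearest=1 d=3 new=(5,2) → blocked by [2,9]×[1,4], reject
7. q=(15,4) nearest=1 d=13 new=(6,4) → blocked by [2,9]×[1,4], reject
8. q=(15,5) nearest=1 d=13 new=(6,5) → add node 2 parent=1 cost=8
9. q=(37,2) nearest=2 d=31 new=(10,2) → blocked by [2,9]×[1,4], reject
10. q=(34,12) nearest=2 d=28 new=(10,9) → add node 3 parent=2 cost=12
11. q=(40,1) nearest=3 d=30 new=(14,5) → blocked by [12,14]×[3,6], reject
12. q=(1,0) nearest=0 d=1 new=(1,0) → add node 4 parent=0 cost=1
13. q=(16,9) nearest=3 d=6 new=(14,9) → blocked by [12,22]×[9,11], reject
14. q=(14,12) nearest=3 d=4 new=(14,12) → blocked by [12,22]×[9,11], reject
15. q=(21,12) nearest=3 d=11 new=(14,12) → blocked by [12,22]×[9,11], reject
16. q=(36,3) nearest=3 d=26 new=(14,5) → blocked by [12,14]×[3,6], reject
17. q=(35,0) nearest=3 d=25 new=(14,5) → blocked by [12,14]×[3,6], reject
18. q=(23,3) nearest=3 d=13 new=(14,5) → blocked by [12,14]×[3,6], reject
19. q=(7,6) nearest=2 d=1 new=(7,6) → add node 5 parent=2 cost=9
20. q=(8,13) nearest=3 d=4 new=(8,13) → add node 6 parent=3 cost=16
21. q=(2,0) nearest=0 d=1 new=(2,0) → add node 7 parent=0 cost=1
22. q=(24,2) nearest=3 d=14 new=(14,5) → blocked by [12,14]×[3,6], reject
23. q=(26,0) nearest=3 d=16 new=(14,5) → blocked by [12,14]×[3,6], reject
24. q=(14,2) nearest=3 d=7 new=(14,5) → blocked by [12,14]×[3,6], reject
25. q=(31,13) nearest=3 d=21 new=(14,13) → blocked by [12,22]×[9,11], reject
26. q=(36,8) nearest=3 d=26 new=(14,8) → add node 8 parent=3 cost=16

Node count: 9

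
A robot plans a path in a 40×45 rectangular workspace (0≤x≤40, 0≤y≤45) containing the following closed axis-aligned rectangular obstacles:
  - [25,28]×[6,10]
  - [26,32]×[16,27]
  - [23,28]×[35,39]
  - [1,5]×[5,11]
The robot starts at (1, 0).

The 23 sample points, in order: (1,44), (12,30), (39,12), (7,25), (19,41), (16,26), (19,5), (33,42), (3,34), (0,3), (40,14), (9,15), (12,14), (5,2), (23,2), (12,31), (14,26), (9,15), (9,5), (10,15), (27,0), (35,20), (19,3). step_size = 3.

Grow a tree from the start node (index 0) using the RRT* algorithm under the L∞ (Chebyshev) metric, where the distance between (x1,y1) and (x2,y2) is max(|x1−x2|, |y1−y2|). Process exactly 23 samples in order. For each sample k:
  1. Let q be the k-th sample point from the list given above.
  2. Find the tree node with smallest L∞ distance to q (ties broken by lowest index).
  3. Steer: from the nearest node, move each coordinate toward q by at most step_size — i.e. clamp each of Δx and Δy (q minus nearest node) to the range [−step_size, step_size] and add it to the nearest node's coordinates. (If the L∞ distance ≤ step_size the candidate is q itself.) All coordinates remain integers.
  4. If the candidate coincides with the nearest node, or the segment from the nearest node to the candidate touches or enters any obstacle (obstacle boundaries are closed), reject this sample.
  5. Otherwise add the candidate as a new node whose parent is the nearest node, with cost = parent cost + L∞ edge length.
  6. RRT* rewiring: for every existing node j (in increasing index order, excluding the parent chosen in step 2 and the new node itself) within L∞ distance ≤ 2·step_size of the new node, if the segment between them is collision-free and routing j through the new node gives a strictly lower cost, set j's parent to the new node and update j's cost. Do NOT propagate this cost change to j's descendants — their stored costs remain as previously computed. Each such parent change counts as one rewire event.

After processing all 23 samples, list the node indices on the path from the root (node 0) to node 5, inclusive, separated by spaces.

Path: 0 2 3 4 5

1. q=(1,44) nearest=0 d=44 new=(1,3) → add node 1 parent=0 cost=3
2. q=(12,30) nearest=1 d=27 new=(4,6) → blocked by [1,5]×[5,11], reject
3. q=(39,12) nearest=0 d=38 new=(4,3) → add node 2 parent=0 cost=3
4. q=(7,25) nearest=1 d=22 new=(4,6) → blocked by [1,5]×[5,11], reject
5. q=(19,41) nearest=1 d=38 new=(4,6) → blocked by [1,5]×[5,11], reject
6. q=(16,26) nearest=1 d=23 new=(4,6) → blocked by [1,5]×[5,11], reject
7. q=(19,5) nearest=2 d=15 new=(7,5) → add node 3 parent=2 cost=6
8. q=(33,42) nearest=3 d=37 new=(10,8) → add node 4 parent=3 cost=9
9. q=(3,34) nearest=4 d=26 new=(7,11) → add node 5 parent=4 cost=12
10. q=(0,3) nearest=1 d=1 new=(0,3) → add node 6 parent=1 cost=4
11. q=(40,14) nearest=4 d=30 new=(13,11) → add node 7 parent=4 cost=12
12. q=(9,15) nearest=5 d=4 new=(9,14) → add node 8 parent=5 cost=15
13. q=(12,14) nearest=7 d=3 new=(12,14) → add node 9 parent=7 cost=15
14. q=(5,2) nearest=2 d=1 new=(5,2) → add node 10 parent=2 cost=4
15. q=(23,2) nearest=7 d=10 new=(16,8) → add node 11 parent=7 cost=15
16. q=(12,31) nearest=8 d=17 new=(12,17) → add node 12 parent=8 cost=18
17. q=(14,26) nearest=12 d=9 new=(14,20) → add node 13 parent=12 cost=21
18. q=(9,15) nearest=8 d=1 new=(9,15) → add node 14 parent=8 cost=16
19. q=(9,5) nearest=3 d=2 new=(9,5) → add node 15 parent=3 cost=8
20. q=(10,15) nearest=8 d=1 new=(10,15) → add node 16 parent=8 cost=16
21. q=(27,0) nearest=11 d=11 new=(19,5) → add node 17 parent=11 cost=18
22. q=(35,20) nearest=17 d=16 new=(22,8) → add node 18 parent=17 cost=21
23. q=(19,3) nearest=17 d=2 new=(19,3) → add node 19 parent=17 cost=20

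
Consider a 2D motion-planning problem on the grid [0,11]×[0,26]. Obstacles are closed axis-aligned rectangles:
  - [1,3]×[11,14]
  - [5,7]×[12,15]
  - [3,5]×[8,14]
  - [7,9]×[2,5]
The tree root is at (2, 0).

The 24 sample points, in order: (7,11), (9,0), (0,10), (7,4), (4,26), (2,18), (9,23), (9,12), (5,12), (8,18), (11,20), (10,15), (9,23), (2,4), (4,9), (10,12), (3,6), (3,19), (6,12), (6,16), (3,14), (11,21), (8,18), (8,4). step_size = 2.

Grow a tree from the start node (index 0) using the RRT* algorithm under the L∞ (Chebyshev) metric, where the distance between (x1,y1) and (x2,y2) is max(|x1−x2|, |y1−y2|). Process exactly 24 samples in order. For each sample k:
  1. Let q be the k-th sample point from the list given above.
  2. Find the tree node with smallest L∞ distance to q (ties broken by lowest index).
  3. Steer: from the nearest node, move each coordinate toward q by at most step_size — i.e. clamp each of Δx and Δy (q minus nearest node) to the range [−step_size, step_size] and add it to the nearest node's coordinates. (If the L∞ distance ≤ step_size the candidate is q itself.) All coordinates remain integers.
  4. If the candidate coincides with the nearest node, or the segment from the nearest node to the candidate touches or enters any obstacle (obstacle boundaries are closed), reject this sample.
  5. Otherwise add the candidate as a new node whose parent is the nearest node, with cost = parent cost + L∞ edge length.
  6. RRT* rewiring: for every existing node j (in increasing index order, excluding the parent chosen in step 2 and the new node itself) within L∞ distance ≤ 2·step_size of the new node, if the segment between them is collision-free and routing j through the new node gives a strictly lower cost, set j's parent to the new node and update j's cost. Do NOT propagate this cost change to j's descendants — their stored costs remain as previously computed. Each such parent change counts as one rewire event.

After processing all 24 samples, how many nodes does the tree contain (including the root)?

1. q=(7,11) nearest=0 d=11 new=(4,2) → add node 1 parent=0 cost=2
2. q=(9,0) nearest=1 d=5 new=(6,0) → add node 2 parent=1 cost=4
3. q=(0,10) nearest=1 d=8 new=(2,4) → add node 3 parent=1 cost=4
4. q=(7,4) nearest=1 d=3 new=(6,4) → add node 4 parent=1 cost=4
5. q=(4,26) nearest=3 d=22 new=(4,6) → add node 5 parent=3 cost=6
6. q=(2,18) nearest=5 d=12 new=(2,8) → add node 6 parent=5 cost=8
7. q=(9,23) nearest=6 d=15 new=(4,10) → blocked by [3,5]×[8,14], reject
8. q=(9,12) nearest=5 d=6 new=(6,8) → add node 7 parent=5 cost=8
9. q=(5,12) nearest=6 d=4 new=(4,10) → blocked by [3,5]×[8,14], reject
10. q=(8,18) nearest=6 d=10 new=(4,10) → blocked by [3,5]×[8,14], reject
11. q=(11,20) nearest=6 d=12 new=(4,10) → blocked by [3,5]×[8,14], reject
12. q=(10,15) nearest=7 d=7 new=(8,10) → add node 8 parent=7 cost=10
13. q=(9,23) nearest=8 d=13 new=(9,12) → add node 9 parent=8 cost=12
14. q=(2,4) nearest=3 d=0 → coincident, reject
15. q=(4,9) nearest=6 d=2 new=(4,9) → blocked by [3,5]×[8,14], reject
16. q=(10,12) nearest=9 d=1 new=(10,12) → add node 10 parent=9 cost=13
17. q=(3,6) nearest=5 d=1 new=(3,6) → add node 11 parent=5 cost=7
18. q=(3,19) nearest=9 d=7 new=(7,14) → blocked by [5,7]×[12,15], reject
19. q=(6,12) nearest=8 d=2 new=(6,12) → blocked by [5,7]×[12,15], reject
20. q=(6,16) nearest=9 d=4 new=(7,14) → blocked by [5,7]×[12,15], reject
21. q=(3,14) nearest=8 d=5 new=(6,12) → blocked by [5,7]×[12,15], reject
22. q=(11,21) nearest=9 d=9 new=(11,14) → add node 12 parent=9 cost=14
23. q=(8,18) nearest=12 d=4 new=(9,16) → add node 13 parent=12 cost=16
24. q=(8,4) nearest=4 d=2 new=(8,4) → blocked by [7,9]×[2,5], reject

Node count: 14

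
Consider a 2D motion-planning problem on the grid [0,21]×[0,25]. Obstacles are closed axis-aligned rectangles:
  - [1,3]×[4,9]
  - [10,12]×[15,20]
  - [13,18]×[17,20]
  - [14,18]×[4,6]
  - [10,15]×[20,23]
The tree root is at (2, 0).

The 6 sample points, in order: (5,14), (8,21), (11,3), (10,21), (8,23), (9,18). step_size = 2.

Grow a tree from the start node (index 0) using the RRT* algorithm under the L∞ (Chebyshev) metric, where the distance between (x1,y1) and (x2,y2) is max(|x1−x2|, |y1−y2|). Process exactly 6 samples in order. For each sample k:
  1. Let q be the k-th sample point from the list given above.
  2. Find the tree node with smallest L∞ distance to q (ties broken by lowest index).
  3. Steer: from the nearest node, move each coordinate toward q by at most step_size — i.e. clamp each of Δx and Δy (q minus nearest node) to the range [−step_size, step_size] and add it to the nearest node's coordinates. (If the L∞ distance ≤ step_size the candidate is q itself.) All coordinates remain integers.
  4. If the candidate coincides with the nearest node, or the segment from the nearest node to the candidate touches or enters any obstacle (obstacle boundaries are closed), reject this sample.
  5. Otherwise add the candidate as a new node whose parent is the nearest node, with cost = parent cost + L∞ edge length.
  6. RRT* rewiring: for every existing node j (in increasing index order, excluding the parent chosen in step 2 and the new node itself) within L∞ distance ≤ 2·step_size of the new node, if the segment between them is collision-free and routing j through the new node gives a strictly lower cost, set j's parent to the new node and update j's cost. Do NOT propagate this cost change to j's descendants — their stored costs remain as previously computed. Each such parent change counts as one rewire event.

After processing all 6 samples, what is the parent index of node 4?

Parent of node 4: 2

1. q=(5,14) nearest=0 d=14 new=(4,2) → add node 1 parent=0 cost=2
2. q=(8,21) nearest=1 d=19 new=(6,4) → add node 2 parent=1 cost=4
3. q=(11,3) nearest=2 d=5 new=(8,3) → add node 3 parent=2 cost=6
4. q=(10,21) nearest=2 d=17 new=(8,6) → add node 4 parent=2 cost=6
5. q=(8,23) nearest=4 d=17 new=(8,8) → add node 5 parent=4 cost=8
6. q=(9,18) nearest=5 d=10 new=(9,10) → add node 6 parent=5 cost=10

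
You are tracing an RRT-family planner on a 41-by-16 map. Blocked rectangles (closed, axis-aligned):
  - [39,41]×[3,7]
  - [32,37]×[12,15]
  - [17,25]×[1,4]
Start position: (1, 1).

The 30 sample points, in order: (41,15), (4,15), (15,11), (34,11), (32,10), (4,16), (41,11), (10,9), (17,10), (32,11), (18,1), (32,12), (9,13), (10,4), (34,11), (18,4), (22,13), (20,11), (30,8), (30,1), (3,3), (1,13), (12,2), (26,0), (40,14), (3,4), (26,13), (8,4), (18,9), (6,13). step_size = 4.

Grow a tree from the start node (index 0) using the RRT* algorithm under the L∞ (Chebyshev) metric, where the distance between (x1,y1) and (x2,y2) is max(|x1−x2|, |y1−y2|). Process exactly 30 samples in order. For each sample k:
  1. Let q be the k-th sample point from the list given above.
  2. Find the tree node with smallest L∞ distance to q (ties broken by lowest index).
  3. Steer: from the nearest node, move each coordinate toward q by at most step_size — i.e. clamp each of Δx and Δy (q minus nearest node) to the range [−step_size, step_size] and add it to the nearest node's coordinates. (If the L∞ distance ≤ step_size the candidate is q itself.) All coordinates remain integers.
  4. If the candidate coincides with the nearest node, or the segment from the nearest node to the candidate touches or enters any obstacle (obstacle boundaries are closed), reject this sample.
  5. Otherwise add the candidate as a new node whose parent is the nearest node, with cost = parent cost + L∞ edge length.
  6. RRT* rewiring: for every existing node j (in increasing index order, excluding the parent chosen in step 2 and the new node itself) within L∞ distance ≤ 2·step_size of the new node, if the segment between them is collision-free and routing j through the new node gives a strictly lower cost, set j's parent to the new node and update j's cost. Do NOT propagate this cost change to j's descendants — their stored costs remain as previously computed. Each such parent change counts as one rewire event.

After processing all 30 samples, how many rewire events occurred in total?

Rewire events: 5

1. q=(41,15) nearest=0 d=40 new=(5,5) → add node 1 parent=0 cost=4
2. q=(4,15) nearest=1 d=10 new=(4,9) → add node 2 parent=1 cost=8
3. q=(15,11) nearest=1 d=10 new=(9,9) → add node 3 parent=1 cost=8
4. q=(34,11) nearest=3 d=25 new=(13,11) → add node 4 parent=3 cost=12
5. q=(32,10) nearest=4 d=19 new=(17,10) → add node 5 parent=4 cost=16
6. q=(4,16) nearest=2 d=7 new=(4,13) → add node 6 parent=2 cost=12
7. q=(41,11) nearest=5 d=24 new=(21,11) → add node 7 parent=5 cost=20
8. q=(10,9) nearest=3 d=1 new=(10,9) → add node 8 parent=3 cost=9
9. q=(17,10) nearest=5 d=0 → coincident, reject
10. q=(32,11) nearest=7 d=11 new=(25,11) → add node 9 parent=7 cost=24
11. q=(18,1) nearest=8 d=8 new=(14,5) → add node 10 parent=8 cost=13
12. q=(32,12) nearest=9 d=7 new=(29,12) → add node 11 parent=9 cost=28
13. q=(9,13) nearest=3 d=4 new=(9,13) → add node 12 parent=3 cost=12
14. q=(10,4) nearest=10 d=4 new=(10,4) → add node 13 parent=10 cost=17
15. q=(34,11) nearest=11 d=5 new=(33,11) → add node 14 parent=11 cost=32
16. q=(18,4) nearest=10 d=4 new=(18,4) → blocked by [17,25]×[1,4], reject
17. q=(22,13) nearest=7 d=2 new=(22,13) → add node 15 parent=7 cost=22
18. q=(20,11) nearest=7 d=1 new=(20,11) → add node 16 parent=7 cost=21
19. q=(30,8) nearest=14 d=3 new=(30,8) → add node 17 parent=14 cost=35
20. q=(30,1) nearest=17 d=7 new=(30,4) → add node 18 parent=17 cost=39
21. q=(3,3) nearest=0 d=2 new=(3,3) → add node 19 parent=0 cost=2; rewire 13→19 (9<17)
22. q=(1,13) nearest=6 d=3 new=(1,13) → add node 20 parent=6 cost=15
23. q=(12,2) nearest=13 d=2 new=(12,2) → add node 21 parent=13 cost=11
24. q=(26,0) nearest=18 d=4 new=(26,0) → add node 22 parent=18 cost=43
25. q=(40,14) nearest=14 d=7 new=(37,14) → blocked by [32,37]×[12,15], reject
26. q=(3,4) nearest=19 d=1 new=(3,4) → add node 23 parent=19 cost=3
27. q=(26,13) nearest=9 d=2 new=(26,13) → add node 24 parent=9 cost=26; rewire 17→24 (31<35)
28. q=(8,4) nearest=13 d=2 new=(8,4) → add node 25 parent=13 cost=11
29. q=(18,9) nearest=5 d=1 new=(18,9) → add node 26 parent=5 cost=17; rewire 15→26 (21<22); rewire 16→26 (19<21); rewire 24→26 (25<26)
30. q=(6,13) nearest=6 d=2 new=(6,13) → add node 27 parent=6 cost=14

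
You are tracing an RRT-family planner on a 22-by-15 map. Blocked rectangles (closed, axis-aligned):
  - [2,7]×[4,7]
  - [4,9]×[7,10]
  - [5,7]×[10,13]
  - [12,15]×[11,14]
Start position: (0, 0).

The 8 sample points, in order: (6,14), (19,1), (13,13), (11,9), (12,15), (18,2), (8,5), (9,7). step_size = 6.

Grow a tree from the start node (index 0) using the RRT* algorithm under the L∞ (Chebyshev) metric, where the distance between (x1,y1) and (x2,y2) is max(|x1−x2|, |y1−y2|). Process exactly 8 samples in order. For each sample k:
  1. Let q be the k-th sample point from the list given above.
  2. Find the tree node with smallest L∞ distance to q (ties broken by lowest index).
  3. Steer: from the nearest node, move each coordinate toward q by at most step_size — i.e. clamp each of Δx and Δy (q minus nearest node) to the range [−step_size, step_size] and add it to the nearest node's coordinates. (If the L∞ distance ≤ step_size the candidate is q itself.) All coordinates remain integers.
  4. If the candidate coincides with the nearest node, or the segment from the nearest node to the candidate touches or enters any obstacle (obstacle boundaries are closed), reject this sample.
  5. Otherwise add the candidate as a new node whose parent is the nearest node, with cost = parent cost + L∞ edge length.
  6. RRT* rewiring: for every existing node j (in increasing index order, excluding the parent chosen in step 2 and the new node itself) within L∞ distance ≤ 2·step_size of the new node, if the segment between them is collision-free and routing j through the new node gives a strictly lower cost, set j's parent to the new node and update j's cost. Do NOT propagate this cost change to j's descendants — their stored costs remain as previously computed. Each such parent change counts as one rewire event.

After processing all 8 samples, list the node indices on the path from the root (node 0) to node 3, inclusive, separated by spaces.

1. q=(6,14) nearest=0 d=14 new=(6,6) → blocked by [2,7]×[4,7], reject
2. q=(19,1) nearest=0 d=19 new=(6,1) → add node 1 parent=0 cost=6
3. q=(13,13) nearest=1 d=12 new=(12,7) → add node 2 parent=1 cost=12
4. q=(11,9) nearest=2 d=2 new=(11,9) → add node 3 parent=2 cost=14
5. q=(12,15) nearest=3 d=6 new=(12,15) → add node 4 parent=3 cost=20
6. q=(18,2) nearest=2 d=6 new=(18,2) → add node 5 parent=2 cost=18
7. q=(8,5) nearest=1 d=4 new=(8,5) → add node 6 parent=1 cost=10
8. q=(9,7) nearest=3 d=2 new=(9,7) → blocked by [4,9]×[7,10], reject

Path: 0 1 2 3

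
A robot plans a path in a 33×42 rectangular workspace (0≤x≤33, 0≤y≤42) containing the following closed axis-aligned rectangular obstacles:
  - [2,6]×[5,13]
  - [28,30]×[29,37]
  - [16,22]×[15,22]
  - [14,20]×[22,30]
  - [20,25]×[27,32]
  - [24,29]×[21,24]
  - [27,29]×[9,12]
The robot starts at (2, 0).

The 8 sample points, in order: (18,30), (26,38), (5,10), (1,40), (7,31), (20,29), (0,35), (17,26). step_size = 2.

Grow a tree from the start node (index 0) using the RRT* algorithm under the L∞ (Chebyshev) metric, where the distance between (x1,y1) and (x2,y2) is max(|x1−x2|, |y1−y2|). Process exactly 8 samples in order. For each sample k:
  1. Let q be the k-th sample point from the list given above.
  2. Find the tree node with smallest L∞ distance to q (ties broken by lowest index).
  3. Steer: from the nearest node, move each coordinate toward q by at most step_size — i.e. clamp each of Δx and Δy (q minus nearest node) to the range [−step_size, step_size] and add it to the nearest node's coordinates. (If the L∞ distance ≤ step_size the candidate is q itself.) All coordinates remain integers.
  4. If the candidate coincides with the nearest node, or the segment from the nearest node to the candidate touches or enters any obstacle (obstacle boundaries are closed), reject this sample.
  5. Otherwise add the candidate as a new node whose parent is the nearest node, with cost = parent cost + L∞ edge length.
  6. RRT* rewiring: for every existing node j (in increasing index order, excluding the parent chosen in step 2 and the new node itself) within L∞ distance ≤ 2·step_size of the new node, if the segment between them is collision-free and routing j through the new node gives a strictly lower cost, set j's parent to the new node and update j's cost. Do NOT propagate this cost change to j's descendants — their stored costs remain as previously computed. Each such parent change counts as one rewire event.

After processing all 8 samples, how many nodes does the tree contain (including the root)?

1. q=(18,30) nearest=0 d=30 new=(4,2) → add node 1 parent=0 cost=2
2. q=(26,38) nearest=1 d=36 new=(6,4) → add node 2 parent=1 cost=4
3. q=(5,10) nearest=2 d=6 new=(5,6) → blocked by [2,6]×[5,13], reject
4. q=(1,40) nearest=2 d=36 new=(4,6) → blocked by [2,6]×[5,13], reject
5. q=(7,31) nearest=2 d=27 new=(7,6) → add node 3 parent=2 cost=6
6. q=(20,29) nearest=3 d=23 new=(9,8) → add node 4 parent=3 cost=8
7. q=(0,35) nearest=4 d=27 new=(7,10) → add node 5 parent=4 cost=10
8. q=(17,26) nearest=5 d=16 new=(9,12) → add node 6 parent=5 cost=12

Node count: 7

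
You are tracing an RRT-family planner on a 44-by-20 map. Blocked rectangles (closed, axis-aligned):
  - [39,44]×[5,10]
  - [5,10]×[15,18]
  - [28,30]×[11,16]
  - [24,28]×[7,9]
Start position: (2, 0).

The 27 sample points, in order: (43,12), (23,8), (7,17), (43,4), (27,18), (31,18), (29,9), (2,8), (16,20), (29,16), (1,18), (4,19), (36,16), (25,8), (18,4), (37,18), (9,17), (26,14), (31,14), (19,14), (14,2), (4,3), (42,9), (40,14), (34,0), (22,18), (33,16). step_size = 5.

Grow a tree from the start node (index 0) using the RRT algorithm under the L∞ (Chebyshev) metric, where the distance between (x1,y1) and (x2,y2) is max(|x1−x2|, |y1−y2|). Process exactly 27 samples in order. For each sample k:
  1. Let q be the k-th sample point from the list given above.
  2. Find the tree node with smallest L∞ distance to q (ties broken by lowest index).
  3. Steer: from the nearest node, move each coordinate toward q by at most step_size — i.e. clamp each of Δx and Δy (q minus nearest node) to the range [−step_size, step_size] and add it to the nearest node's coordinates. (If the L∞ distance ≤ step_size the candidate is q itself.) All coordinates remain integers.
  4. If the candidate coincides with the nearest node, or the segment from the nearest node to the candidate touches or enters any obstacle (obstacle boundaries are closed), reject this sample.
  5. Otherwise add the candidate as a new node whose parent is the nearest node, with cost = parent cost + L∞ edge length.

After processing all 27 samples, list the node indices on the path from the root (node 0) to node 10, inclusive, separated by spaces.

Path: 0 1 2 4 5 10

1. q=(43,12) nearest=0 d=41 new=(7,5) → add node 1 parent=0 cost=5
2. q=(23,8) nearest=1 d=16 new=(12,8) → add node 2 parent=1 cost=10
3. q=(7,17) nearest=2 d=9 new=(7,13) → add node 3 parent=2 cost=15
4. q=(43,4) nearest=2 d=31 new=(17,4) → add node 4 parent=2 cost=15
5. q=(27,18) nearest=4 d=14 new=(22,9) → add node 5 parent=4 cost=20
6. q=(31,18) nearest=5 d=9 new=(27,14) → add node 6 parent=5 cost=25
7. q=(29,9) nearest=6 d=5 new=(29,9) → blocked by [28,30]×[11,16], reject
8. q=(2,8) nearest=1 d=5 new=(2,8) → add node 7 parent=1 cost=10
9. q=(16,20) nearest=3 d=9 new=(12,18) → blocked by [5,10]×[15,18], reject
10. q=(29,16) nearest=6 d=2 new=(29,16) → blocked by [28,30]×[11,16], reject
11. q=(1,18) nearest=3 d=6 new=(2,18) → blocked by [5,10]×[15,18], reject
12. q=(4,19) nearest=3 d=6 new=(4,18) → blocked by [5,10]×[15,18], reject
13. q=(36,16) nearest=6 d=9 new=(32,16) → blocked by [28,30]×[11,16], reject
14. q=(25,8) nearest=5 d=3 new=(25,8) → blocked by [24,28]×[7,9], reject
15. q=(18,4) nearest=4 d=1 new=(18,4) → add node 8 parent=4 cost=16
16. q=(37,18) nearest=6 d=10 new=(32,18) → blocked by [28,30]×[11,16], reject
17. q=(9,17) nearest=3 d=4 new=(9,17) → blocked by [5,10]×[15,18], reject
18. q=(26,14) nearest=6 d=1 new=(26,14) → add node 9 parent=6 cost=26
19. q=(31,14) nearest=6 d=4 new=(31,14) → blocked by [28,30]×[11,16], reject
20. q=(19,14) nearest=5 d=5 new=(19,14) → add node 10 parent=5 cost=25
21. q=(14,2) nearest=4 d=3 new=(14,2) → add node 11 parent=4 cost=18
22. q=(4,3) nearest=0 d=3 new=(4,3) → add node 12 parent=0 cost=3
23. q=(42,9) nearest=6 d=15 new=(32,9) → blocked by [28,30]×[11,16], reject
24. q=(40,14) nearest=6 d=13 new=(32,14) → blocked by [28,30]×[11,16], reject
25. q=(34,0) nearest=5 d=12 new=(27,4) → blocked by [24,28]×[7,9], reject
26. q=(22,18) nearest=9 d=4 new=(22,18) → add node 13 parent=9 cost=30
27. q=(33,16) nearest=6 d=6 new=(32,16) → blocked by [28,30]×[11,16], reject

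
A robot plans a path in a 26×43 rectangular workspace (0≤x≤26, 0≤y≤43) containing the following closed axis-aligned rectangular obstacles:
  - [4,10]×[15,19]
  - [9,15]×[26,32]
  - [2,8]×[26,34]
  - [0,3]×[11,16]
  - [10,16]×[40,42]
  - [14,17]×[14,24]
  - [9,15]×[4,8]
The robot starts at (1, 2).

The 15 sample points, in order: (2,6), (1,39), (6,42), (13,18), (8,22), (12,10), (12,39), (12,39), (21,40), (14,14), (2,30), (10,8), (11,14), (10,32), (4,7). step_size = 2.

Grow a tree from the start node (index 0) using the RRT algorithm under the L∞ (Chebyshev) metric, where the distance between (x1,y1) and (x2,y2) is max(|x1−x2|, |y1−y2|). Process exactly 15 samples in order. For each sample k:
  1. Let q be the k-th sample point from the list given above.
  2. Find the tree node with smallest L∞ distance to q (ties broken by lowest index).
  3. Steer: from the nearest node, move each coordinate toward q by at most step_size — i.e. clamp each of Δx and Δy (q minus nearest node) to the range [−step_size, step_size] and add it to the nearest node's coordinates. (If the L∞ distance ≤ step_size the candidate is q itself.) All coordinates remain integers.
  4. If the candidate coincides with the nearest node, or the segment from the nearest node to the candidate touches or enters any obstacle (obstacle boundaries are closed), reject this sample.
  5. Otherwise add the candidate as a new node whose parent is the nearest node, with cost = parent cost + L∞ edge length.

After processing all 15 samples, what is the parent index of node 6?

1. q=(2,6) nearest=0 d=4 new=(2,4) → add node 1 parent=0 cost=2
2. q=(1,39) nearest=1 d=35 new=(1,6) → add node 2 parent=1 cost=4
3. q=(6,42) nearest=2 d=36 new=(3,8) → add node 3 parent=2 cost=6
4. q=(13,18) nearest=3 d=10 new=(5,10) → add node 4 parent=3 cost=8
5. q=(8,22) nearest=4 d=12 new=(7,12) → add node 5 parent=4 cost=10
6. q=(12,10) nearest=5 d=5 new=(9,10) → add node 6 parent=5 cost=12
7. q=(12,39) nearest=5 d=27 new=(9,14) → add node 7 parent=5 cost=12
8. q=(12,39) nearest=7 d=25 new=(11,16) → blocked by [4,10]×[15,19], reject
9. q=(21,40) nearest=7 d=26 new=(11,16) → blocked by [4,10]×[15,19], reject
10. q=(14,14) nearest=6 d=5 new=(11,12) → add node 8 parent=6 cost=14
11. q=(2,30) nearest=7 d=16 new=(7,16) → blocked by [4,10]×[15,19], reject
12. q=(10,8) nearest=6 d=2 new=(10,8) → blocked by [9,15]×[4,8], reject
13. q=(11,14) nearest=7 d=2 new=(11,14) → add node 9 parent=7 cost=14
14. q=(10,32) nearest=7 d=18 new=(10,16) → blocked by [4,10]×[15,19], reject
15. q=(4,7) nearest=3 d=1 new=(4,7) → add node 10 parent=3 cost=7

Parent of node 6: 5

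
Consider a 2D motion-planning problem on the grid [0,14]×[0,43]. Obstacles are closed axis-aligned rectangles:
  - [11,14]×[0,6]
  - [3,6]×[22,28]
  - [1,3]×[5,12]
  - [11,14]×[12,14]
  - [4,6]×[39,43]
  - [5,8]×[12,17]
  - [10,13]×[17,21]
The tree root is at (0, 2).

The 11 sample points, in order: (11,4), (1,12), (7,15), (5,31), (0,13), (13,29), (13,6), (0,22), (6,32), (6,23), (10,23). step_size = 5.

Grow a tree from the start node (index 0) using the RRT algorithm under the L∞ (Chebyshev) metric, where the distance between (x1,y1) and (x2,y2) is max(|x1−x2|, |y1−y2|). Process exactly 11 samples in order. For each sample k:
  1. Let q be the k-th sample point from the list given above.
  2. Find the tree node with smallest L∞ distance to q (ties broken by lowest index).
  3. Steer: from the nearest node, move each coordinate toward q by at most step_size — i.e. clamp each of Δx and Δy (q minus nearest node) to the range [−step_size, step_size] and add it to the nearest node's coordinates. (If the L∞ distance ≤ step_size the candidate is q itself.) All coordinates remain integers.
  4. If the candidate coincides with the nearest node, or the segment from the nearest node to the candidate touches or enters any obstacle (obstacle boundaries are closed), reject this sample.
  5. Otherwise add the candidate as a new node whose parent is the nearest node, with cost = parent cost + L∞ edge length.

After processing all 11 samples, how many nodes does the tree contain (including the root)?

1. q=(11,4) nearest=0 d=11 new=(5,4) → add node 1 parent=0 cost=5
2. q=(1,12) nearest=1 d=8 new=(1,9) → blocked by [1,3]×[5,12], reject
3. q=(7,15) nearest=1 d=11 new=(7,9) → add node 2 parent=1 cost=10
4. q=(5,31) nearest=2 d=22 new=(5,14) → blocked by [5,8]×[12,17], reject
5. q=(0,13) nearest=2 d=7 new=(2,13) → add node 3 parent=2 cost=15
6. q=(13,29) nearest=3 d=16 new=(7,18) → blocked by [5,8]×[12,17], reject
7. q=(13,6) nearest=2 d=6 new=(12,6) → blocked by [11,14]×[0,6], reject
8. q=(0,22) nearest=3 d=9 new=(0,18) → add node 4 parent=3 cost=20
9. q=(6,32) nearest=4 d=14 new=(5,23) → blocked by [3,6]×[22,28], reject
10. q=(6,23) nearest=4 d=6 new=(5,23) → blocked by [3,6]×[22,28], reject
11. q=(10,23) nearest=3 d=10 new=(7,18) → blocked by [5,8]×[12,17], reject

Node count: 5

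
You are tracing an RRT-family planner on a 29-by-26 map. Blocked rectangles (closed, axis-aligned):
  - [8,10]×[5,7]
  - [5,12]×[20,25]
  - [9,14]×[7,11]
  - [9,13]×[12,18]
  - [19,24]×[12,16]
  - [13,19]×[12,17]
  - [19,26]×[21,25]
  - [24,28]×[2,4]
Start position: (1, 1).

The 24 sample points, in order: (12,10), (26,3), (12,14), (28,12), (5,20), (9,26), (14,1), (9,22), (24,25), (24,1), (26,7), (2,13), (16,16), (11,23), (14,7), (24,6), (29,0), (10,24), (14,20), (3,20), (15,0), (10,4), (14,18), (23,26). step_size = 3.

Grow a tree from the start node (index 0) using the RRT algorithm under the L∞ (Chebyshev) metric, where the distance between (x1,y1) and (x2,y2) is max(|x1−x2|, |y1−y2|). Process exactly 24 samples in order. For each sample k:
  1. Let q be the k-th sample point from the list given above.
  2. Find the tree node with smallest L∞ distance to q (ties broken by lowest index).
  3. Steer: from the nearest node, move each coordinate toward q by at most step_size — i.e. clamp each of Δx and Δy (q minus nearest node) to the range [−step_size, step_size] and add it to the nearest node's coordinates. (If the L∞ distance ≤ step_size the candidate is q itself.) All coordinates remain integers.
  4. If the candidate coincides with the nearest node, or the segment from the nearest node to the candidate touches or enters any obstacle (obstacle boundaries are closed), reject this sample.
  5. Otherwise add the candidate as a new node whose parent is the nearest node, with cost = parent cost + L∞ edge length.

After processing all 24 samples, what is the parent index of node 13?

Parent of node 13: 7

1. q=(12,10) nearest=0 d=11 new=(4,4) → add node 1 parent=0 cost=3
2. q=(26,3) nearest=1 d=22 new=(7,3) → add node 2 parent=1 cost=6
3. q=(12,14) nearest=1 d=10 new=(7,7) → add node 3 parent=1 cost=6
4. q=(28,12) nearest=2 d=21 new=(10,6) → blocked by [8,10]×[5,7], reject
5. q=(5,20) nearest=3 d=13 new=(5,10) → add node 4 parent=3 cost=9
6. q=(9,26) nearest=4 d=16 new=(8,13) → add node 5 parent=4 cost=12
7. q=(14,1) nearest=2 d=7 new=(10,1) → add node 6 parent=2 cost=9
8. q=(9,22) nearest=5 d=9 new=(9,16) → blocked by [9,13]×[12,18], reject
9. q=(24,25) nearest=5 d=16 new=(11,16) → blocked by [9,13]×[12,18], reject
10. q=(24,1) nearest=6 d=14 new=(13,1) → add node 7 parent=6 cost=12
11. q=(26,7) nearest=7 d=13 new=(16,4) → add node 8 parent=7 cost=15
12. q=(2,13) nearest=4 d=3 new=(2,13) → add node 9 parent=4 cost=12
13. q=(16,16) nearest=5 d=8 new=(11,16) → blocked by [9,13]×[12,18], reject
14. q=(11,23) nearest=5 d=10 new=(11,16) → blocked by [9,13]×[12,18], reject
15. q=(14,7) nearest=8 d=3 new=(14,7) → blocked by [9,14]×[7,11], reject
16. q=(24,6) nearest=8 d=8 new=(19,6) → add node 10 parent=8 cost=18
17. q=(29,0) nearest=10 d=10 new=(22,3) → add node 11 parent=10 cost=21
18. q=(10,24) nearest=5 d=11 new=(10,16) → blocked by [9,13]×[12,18], reject
19. q=(14,20) nearest=5 d=7 new=(11,16) → blocked by [9,13]×[12,18], reject
20. q=(3,20) nearest=5 d=7 new=(5,16) → add node 12 parent=5 cost=15
21. q=(15,0) nearest=7 d=2 new=(15,0) → add node 13 parent=7 cost=14
22. q=(10,4) nearest=2 d=3 new=(10,4) → add node 14 parent=2 cost=9
23. q=(14,18) nearest=5 d=6 new=(11,16) → blocked by [9,13]×[12,18], reject
24. q=(23,26) nearest=5 d=15 new=(11,16) → blocked by [9,13]×[12,18], reject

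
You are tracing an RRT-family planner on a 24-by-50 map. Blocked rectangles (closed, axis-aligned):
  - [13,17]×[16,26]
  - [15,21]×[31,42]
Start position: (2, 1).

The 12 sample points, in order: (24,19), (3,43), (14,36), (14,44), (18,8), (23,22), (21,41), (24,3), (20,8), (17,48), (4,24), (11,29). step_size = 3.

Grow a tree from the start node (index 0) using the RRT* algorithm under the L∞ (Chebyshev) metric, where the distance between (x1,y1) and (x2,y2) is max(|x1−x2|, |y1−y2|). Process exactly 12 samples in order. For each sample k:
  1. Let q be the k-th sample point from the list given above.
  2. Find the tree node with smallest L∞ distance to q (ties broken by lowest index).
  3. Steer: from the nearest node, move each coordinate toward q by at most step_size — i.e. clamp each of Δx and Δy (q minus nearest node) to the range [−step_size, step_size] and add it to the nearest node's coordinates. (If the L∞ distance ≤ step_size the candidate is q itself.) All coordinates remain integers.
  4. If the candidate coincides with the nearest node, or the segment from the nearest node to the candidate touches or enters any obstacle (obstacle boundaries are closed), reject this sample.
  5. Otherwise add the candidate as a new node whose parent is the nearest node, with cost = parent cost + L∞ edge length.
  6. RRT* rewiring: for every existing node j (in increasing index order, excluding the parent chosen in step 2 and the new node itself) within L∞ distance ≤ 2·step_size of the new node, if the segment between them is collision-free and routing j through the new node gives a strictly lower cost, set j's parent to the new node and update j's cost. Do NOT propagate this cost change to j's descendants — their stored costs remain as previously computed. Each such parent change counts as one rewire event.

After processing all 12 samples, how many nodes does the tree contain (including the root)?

Node count: 12

1. q=(24,19) nearest=0 d=22 new=(5,4) → add node 1 parent=0 cost=3
2. q=(3,43) nearest=1 d=39 new=(3,7) → add node 2 parent=1 cost=6
3. q=(14,36) nearest=2 d=29 new=(6,10) → add node 3 parent=2 cost=9
4. q=(14,44) nearest=3 d=34 new=(9,13) → add node 4 parent=3 cost=12
5. q=(18,8) nearest=4 d=9 new=(12,10) → add node 5 parent=4 cost=15
6. q=(23,22) nearest=5 d=12 new=(15,13) → add node 6 parent=5 cost=18
7. q=(21,41) nearest=4 d=28 new=(12,16) → add node 7 parent=4 cost=15
8. q=(24,3) nearest=6 d=10 new=(18,10) → add node 8 parent=6 cost=21
9. q=(20,8) nearest=8 d=2 new=(20,8) → add node 9 parent=8 cost=23
10. q=(17,48) nearest=7 d=32 new=(15,19) → blocked by [13,17]×[16,26], reject
11. q=(4,24) nearest=7 d=8 new=(9,19) → add node 10 parent=7 cost=18
12. q=(11,29) nearest=10 d=10 new=(11,22) → add node 11 parent=10 cost=21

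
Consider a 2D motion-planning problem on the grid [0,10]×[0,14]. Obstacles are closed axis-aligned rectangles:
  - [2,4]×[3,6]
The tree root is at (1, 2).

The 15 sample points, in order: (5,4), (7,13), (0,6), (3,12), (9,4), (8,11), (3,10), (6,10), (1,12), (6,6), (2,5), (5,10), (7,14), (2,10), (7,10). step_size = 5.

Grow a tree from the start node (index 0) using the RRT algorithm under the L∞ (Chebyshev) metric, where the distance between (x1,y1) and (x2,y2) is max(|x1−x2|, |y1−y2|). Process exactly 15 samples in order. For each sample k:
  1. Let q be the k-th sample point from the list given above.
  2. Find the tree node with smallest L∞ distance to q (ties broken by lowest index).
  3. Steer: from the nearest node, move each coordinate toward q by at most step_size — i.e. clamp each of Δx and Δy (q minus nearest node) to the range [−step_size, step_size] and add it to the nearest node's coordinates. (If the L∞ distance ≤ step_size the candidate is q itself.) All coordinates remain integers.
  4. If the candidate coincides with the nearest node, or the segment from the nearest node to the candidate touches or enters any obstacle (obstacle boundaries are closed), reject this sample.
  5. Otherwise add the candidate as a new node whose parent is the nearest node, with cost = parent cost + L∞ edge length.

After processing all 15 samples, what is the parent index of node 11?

Parent of node 11: 2

1. q=(5,4) nearest=0 d=4 new=(5,4) → blocked by [2,4]×[3,6], reject
2. q=(7,13) nearest=0 d=11 new=(6,7) → blocked by [2,4]×[3,6], reject
3. q=(0,6) nearest=0 d=4 new=(0,6) → add node 1 parent=0 cost=4
4. q=(3,12) nearest=1 d=6 new=(3,11) → add node 2 parent=1 cost=9
5. q=(9,4) nearest=2 d=7 new=(8,6) → add node 3 parent=2 cost=14
6. q=(8,11) nearest=2 d=5 new=(8,11) → add node 4 parent=2 cost=14
7. q=(3,10) nearest=2 d=1 new=(3,10) → add node 5 parent=2 cost=10
8. q=(6,10) nearest=4 d=2 new=(6,10) → add node 6 parent=4 cost=16
9. q=(1,12) nearest=2 d=2 new=(1,12) → add node 7 parent=2 cost=11
10. q=(6,6) nearest=3 d=2 new=(6,6) → add node 8 parent=3 cost=16
11. q=(2,5) nearest=1 d=2 new=(2,5) → blocked by [2,4]×[3,6], reject
12. q=(5,10) nearest=6 d=1 new=(5,10) → add node 9 parent=6 cost=17
13. q=(7,14) nearest=4 d=3 new=(7,14) → add node 10 parent=4 cost=17
14. q=(2,10) nearest=2 d=1 new=(2,10) → add node 11 parent=2 cost=10
15. q=(7,10) nearest=4 d=1 new=(7,10) → add node 12 parent=4 cost=15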